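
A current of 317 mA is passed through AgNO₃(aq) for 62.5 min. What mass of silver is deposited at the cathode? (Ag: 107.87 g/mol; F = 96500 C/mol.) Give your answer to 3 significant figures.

1.33 g

Q = 0.317 A × 3750 s = 1189 C
n(e⁻) = Q/F = 1189/96500 = 0.01232 mol
Ag⁺ + e⁻ → Ag, so n(Ag) = 0.01232 mol
m = 0.01232 × 107.87 = 1.33 g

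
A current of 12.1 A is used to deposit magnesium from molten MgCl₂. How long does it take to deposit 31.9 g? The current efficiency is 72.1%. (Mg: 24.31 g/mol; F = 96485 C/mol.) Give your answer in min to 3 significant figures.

484 min

n(Mg) = 31.9 / 24.31 = 1.312 mol
Mg²⁺ + 2e⁻ → Mg, so n(e⁻) = 2 × 1.312 = 2.624 mol
Q = 2.624 × 96485 / 0.721 = 3.511×10^5 C
t = Q / I = 3.511×10^5 / 12.1 = 29020 s = 484 min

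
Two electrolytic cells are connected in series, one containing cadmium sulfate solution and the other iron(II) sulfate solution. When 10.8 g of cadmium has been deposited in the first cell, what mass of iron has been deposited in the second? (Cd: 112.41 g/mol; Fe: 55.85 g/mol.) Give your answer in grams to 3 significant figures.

n(Cd) = 10.8 / 112.41 = 0.09608 mol
Cd²⁺ + 2e⁻ → Cd, so n(e⁻) = 2 × 0.09608 = 0.1922 mol
The cells are in series, so the same charge (and hence the same n(e⁻) = 0.1922 mol) passes through both.
Fe²⁺ + 2e⁻ → Fe, so n(Fe) = 0.1922 / 2 = 0.09610 mol
m(Fe) = 0.09610 × 55.85 = 5.37 g

5.37 g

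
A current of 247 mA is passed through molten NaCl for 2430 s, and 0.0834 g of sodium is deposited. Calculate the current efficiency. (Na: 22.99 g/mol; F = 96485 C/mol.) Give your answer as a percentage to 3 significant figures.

58.3%

Q = 0.247 × 2430 = 600.2 C
n(e⁻) = 600.2 / 96485 = 0.006221 mol
Na⁺ + e⁻ → Na, so theoretical n(Na) = 0.006221 mol → 0.1430 g
Efficiency = 0.0834 / 0.1430 = 0.5832 = 58.3%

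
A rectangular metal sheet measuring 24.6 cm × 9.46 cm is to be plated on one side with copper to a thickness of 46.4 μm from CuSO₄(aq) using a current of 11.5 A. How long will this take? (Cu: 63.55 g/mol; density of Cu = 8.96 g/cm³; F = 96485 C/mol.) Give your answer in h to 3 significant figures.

Plated area = 24.6 × 9.46 = 232.7 cm²
Volume = 232.7 × 46.4×10⁻⁴ cm = 1.080 cm³
m(Cu) = 1.080 × 8.96 = 9.677 g
n(Cu) = 9.677 / 63.55 = 0.1523 mol; n(e⁻) = 2 × 0.1523 = 0.3046 mol
Q = 0.3046 × 96485 = 29390 C
t = 29390 / 11.5 = 2556 s = 0.710 h

0.710 h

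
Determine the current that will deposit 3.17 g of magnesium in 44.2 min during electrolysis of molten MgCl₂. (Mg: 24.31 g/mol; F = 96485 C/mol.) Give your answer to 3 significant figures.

9.49 A

n(Mg) = 3.17 / 24.31 = 0.1304 mol
Mg²⁺ + 2e⁻ → Mg, so n(e⁻) = 2 × 0.1304 = 0.2608 mol
Q = 0.2608 × 96485 = 25160 C
I = Q / t = 25160 / 2652 s = 9.49 A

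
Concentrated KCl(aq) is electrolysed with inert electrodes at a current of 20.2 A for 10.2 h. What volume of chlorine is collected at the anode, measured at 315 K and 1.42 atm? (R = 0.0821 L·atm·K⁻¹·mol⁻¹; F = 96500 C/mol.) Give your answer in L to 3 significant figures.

70.0 L

Q = 20.2 A × 36720 s = 7.417×10^5 C
n(e⁻) = Q/F = 7.417×10^5/96500 = 7.686 mol
2Cl⁻ → Cl₂ + 2e⁻, so n(Cl₂) = 7.686 / 2 = 3.843 mol
V = nRT/P = 3.843 × 0.0821 × 315 / 1.42 = 69.99 L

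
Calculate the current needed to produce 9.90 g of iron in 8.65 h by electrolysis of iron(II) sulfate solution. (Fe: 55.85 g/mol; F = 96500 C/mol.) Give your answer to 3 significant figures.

1.10 A

n(Fe) = 9.90 / 55.85 = 0.1773 mol
Fe²⁺ + 2e⁻ → Fe, so n(e⁻) = 2 × 0.1773 = 0.3546 mol
Q = 0.3546 × 96500 = 34220 C
I = Q / t = 34220 / 31140 s = 1.10 A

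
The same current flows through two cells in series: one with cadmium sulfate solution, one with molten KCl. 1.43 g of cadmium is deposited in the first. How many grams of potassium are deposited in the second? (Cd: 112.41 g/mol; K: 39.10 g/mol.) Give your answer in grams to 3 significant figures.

0.995 g

n(Cd) = 1.43 / 112.41 = 0.01272 mol
Cd²⁺ + 2e⁻ → Cd, so n(e⁻) = 2 × 0.01272 = 0.02544 mol
Same current for the same time ⇒ same n(e⁻) = 0.02544 mol in both cells.
K⁺ + e⁻ → K, so n(K) = 0.02544 mol
m(K) = 0.02544 × 39.10 = 0.995 g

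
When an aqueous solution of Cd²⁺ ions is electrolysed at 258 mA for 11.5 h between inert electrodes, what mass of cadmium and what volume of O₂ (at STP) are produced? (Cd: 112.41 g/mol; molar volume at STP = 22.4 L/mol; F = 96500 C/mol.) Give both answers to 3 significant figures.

6.22 g Cd; 0.620 L O₂

Q = 0.258 × 41400 = 10680 C; n(e⁻) = 10680 / 96500 = 0.1107 mol
Cathode: Cd²⁺ + 2e⁻ → Cd → n(Cd) = 0.1107/2 = 0.05535 mol → 6.22 g
Anode: 2H₂O → O₂ + 4H⁺ + 4e⁻ → n(O₂) = 0.1107/4 = 0.02768 mol → 0.620 L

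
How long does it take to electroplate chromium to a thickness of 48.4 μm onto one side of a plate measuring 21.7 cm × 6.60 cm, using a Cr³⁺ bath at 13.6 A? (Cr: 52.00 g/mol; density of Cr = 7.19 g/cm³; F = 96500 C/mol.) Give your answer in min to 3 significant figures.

Plated area = 21.7 × 6.60 = 143.2 cm²
Volume = 143.2 × 48.4×10⁻⁴ cm = 0.6931 cm³
m(Cr) = 0.6931 × 7.19 = 4.983 g
n(Cr) = 4.983 / 52.00 = 0.09583 mol; n(e⁻) = 3 × 0.09583 = 0.2875 mol
Q = 0.2875 × 96500 = 27740 C
t = 27740 / 13.6 = 2040 s = 34.0 min

34.0 min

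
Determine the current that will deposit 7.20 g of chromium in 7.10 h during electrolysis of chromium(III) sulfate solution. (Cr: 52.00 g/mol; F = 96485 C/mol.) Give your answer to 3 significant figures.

n(Cr) = 7.20 / 52.00 = 0.1385 mol
Cr³⁺ + 3e⁻ → Cr, so n(e⁻) = 3 × 0.1385 = 0.4155 mol
Q = 0.4155 × 96485 = 40090 C
I = Q / t = 40090 / 25560 s = 1.57 A

1.57 A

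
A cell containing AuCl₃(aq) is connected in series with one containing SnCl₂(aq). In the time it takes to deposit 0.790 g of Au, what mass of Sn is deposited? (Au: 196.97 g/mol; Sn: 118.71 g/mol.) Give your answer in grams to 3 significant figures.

0.714 g

n(Au) = 0.790 / 196.97 = 0.004011 mol
Au³⁺ + 3e⁻ → Au, so n(e⁻) = 3 × 0.004011 = 0.01203 mol
Since the cells are in series, n(e⁻) in the Sn cell is also 0.01203 mol.
Sn²⁺ + 2e⁻ → Sn, so n(Sn) = 0.01203 / 2 = 0.006015 mol
m(Sn) = 0.006015 × 118.71 = 0.714 g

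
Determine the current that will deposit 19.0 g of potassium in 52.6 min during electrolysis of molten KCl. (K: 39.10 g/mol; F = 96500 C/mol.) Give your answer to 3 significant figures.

n(K) = 19.0 / 39.10 = 0.4859 mol
K⁺ + e⁻ → K, so n(e⁻) = 0.4859 mol
Q = 0.4859 × 96500 = 46890 C
I = Q / t = 46890 / 3156 s = 14.9 A

14.9 A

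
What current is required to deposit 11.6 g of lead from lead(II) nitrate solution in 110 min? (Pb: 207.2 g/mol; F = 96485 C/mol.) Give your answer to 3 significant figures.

n(Pb) = 11.6 / 207.2 = 0.05598 mol
Pb²⁺ + 2e⁻ → Pb, so n(e⁻) = 2 × 0.05598 = 0.1120 mol
Q = 0.1120 × 96485 = 10810 C
I = Q / t = 10810 / 6600 s = 1.64 A

1.64 A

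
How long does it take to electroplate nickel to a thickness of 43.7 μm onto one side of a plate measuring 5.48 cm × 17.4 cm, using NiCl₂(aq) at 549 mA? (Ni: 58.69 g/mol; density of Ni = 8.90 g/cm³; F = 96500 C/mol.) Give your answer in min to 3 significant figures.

370 min

Plated area = 5.48 × 17.4 = 95.35 cm²
Volume = 95.35 × 43.7×10⁻⁴ cm = 0.4167 cm³
m(Ni) = 0.4167 × 8.90 = 3.709 g
n(Ni) = 3.709 / 58.69 = 0.06320 mol; n(e⁻) = 2 × 0.06320 = 0.1264 mol
Q = 0.1264 × 96500 = 12200 C
t = 12200 / 0.549 = 22220 s = 370 min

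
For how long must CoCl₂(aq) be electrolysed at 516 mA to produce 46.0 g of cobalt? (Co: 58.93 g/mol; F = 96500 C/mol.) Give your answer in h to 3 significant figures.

81.1 h

n(Co) = 46.0 / 58.93 = 0.7806 mol
Co²⁺ + 2e⁻ → Co, so n(e⁻) = 2 × 0.7806 = 1.561 mol
Q = 1.561 × 96500 = 1.506×10^5 C
t = Q / I = 1.506×10^5 / 0.516 = 2.919×10^5 s = 81.1 h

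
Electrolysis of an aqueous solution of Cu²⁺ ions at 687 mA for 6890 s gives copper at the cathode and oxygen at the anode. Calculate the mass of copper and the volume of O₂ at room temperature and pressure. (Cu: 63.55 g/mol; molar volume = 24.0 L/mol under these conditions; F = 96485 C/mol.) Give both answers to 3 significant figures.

Q = 0.687 × 6890 = 4733 C; n(e⁻) = 4733 / 96485 = 0.04905 mol
Cathode: Cu²⁺ + 2e⁻ → Cu → n(Cu) = 0.04905/2 = 0.02453 mol → 1.56 g
Anode: 2H₂O → O₂ + 4H⁺ + 4e⁻ → n(O₂) = 0.04905/4 = 0.01226 mol → 0.294 L

1.56 g Cu; 0.294 L O₂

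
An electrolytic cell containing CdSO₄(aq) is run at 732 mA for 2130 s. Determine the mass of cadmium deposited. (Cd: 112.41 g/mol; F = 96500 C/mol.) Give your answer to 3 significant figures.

Q = It = 0.732 × 2130 = 1559 C
n(e⁻) = Q/F = 1559/96500 = 0.01616 mol
Cd²⁺ + 2e⁻ → Cd, so n(Cd) = 0.01616 / 2 = 0.008080 mol
m = 0.008080 × 112.41 = 0.908 g

0.908 g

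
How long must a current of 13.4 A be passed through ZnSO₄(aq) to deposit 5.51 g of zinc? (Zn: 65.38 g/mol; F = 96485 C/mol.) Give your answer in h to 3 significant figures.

n(Zn) = 5.51 / 65.38 = 0.08428 mol
Zn²⁺ + 2e⁻ → Zn, so n(e⁻) = 2 × 0.08428 = 0.1686 mol
Q = 0.1686 × 96485 = 16270 C
t = Q / I = 16270 / 13.4 = 1214 s = 0.337 h

0.337 h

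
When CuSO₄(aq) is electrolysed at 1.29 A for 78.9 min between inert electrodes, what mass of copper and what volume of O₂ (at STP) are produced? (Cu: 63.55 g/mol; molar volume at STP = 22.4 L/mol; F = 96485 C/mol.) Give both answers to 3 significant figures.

Q = 1.29 × 4734 = 6107 C; n(e⁻) = 6107 / 96485 = 0.06329 mol
Cathode: Cu²⁺ + 2e⁻ → Cu → n(Cu) = 0.06329/2 = 0.03165 mol → 2.01 g
Anode: 2H₂O → O₂ + 4H⁺ + 4e⁻ → n(O₂) = 0.06329/4 = 0.01582 mol → 0.354 L

2.01 g Cu; 0.354 L O₂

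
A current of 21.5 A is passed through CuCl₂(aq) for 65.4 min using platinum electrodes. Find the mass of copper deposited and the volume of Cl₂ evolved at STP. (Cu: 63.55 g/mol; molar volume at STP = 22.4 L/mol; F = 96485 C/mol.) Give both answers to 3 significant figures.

Q = 21.5 × 3924 = 84370 C; n(e⁻) = 84370 / 96485 = 0.8744 mol
Cathode: Cu²⁺ + 2e⁻ → Cu → n(Cu) = 0.8744/2 = 0.4372 mol → 27.8 g
Anode: 2Cl⁻ → Cl₂ + 2e⁻ → n(Cl₂) = 0.8744/2 = 0.4372 mol → 9.79 L

27.8 g Cu; 9.79 L Cl₂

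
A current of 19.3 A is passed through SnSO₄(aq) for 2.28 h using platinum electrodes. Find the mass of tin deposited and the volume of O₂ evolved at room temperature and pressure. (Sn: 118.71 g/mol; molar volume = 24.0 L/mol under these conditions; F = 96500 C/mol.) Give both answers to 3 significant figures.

Q = 19.3 × 8208 = 1.584×10^5 C; n(e⁻) = 1.584×10^5 / 96500 = 1.641 mol
Cathode: Sn²⁺ + 2e⁻ → Sn → n(Sn) = 1.641/2 = 0.8205 mol → 97.4 g
Anode: 2H₂O → O₂ + 4H⁺ + 4e⁻ → n(O₂) = 1.641/4 = 0.4103 mol → 9.85 L

97.4 g Sn; 9.85 L O₂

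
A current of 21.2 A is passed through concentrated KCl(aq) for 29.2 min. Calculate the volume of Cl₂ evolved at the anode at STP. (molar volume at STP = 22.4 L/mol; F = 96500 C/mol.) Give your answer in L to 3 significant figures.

4.31 L

Q = 21.2 A × 1752 s = 37140 C
Moles of electrons = 37140 / 96500 = 0.3849 mol
2Cl⁻ → Cl₂ + 2e⁻, so n(Cl₂) = 0.3849 / 2 = 0.1925 mol
V = 0.1925 × 22.4 = 4.312 L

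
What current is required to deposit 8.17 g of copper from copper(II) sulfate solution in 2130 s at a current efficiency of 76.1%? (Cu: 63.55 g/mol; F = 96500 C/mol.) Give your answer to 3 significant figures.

n(Cu) = 8.17 / 63.55 = 0.1286 mol
Cu²⁺ + 2e⁻ → Cu, so n(e⁻) = 2 × 0.1286 = 0.2572 mol
Q = 0.2572 × 96500 / 0.761 = 32610 C
I = Q / t = 32610 / 2130 s = 15.3 A

15.3 A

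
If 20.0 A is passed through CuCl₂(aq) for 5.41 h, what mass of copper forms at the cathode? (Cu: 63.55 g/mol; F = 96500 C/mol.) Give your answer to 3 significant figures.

128 g

Charge passed = 20.0 × 19476 = 3.895×10^5 C
Moles of electrons = 3.895×10^5 / 96500 = 4.036 mol
Cu²⁺ + 2e⁻ → Cu, so n(Cu) = 4.036 / 2 = 2.018 mol
m = 2.018 × 63.55 = 128 g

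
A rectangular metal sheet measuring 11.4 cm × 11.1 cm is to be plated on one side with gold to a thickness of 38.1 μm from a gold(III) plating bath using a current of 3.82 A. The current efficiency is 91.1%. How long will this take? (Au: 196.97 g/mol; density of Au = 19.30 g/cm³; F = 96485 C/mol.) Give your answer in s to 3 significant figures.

Plated area = 11.4 × 11.1 = 126.5 cm²
Volume = 126.5 × 38.1×10⁻⁴ cm = 0.4820 cm³
m(Au) = 0.4820 × 19.30 = 9.303 g
n(Au) = 9.303 / 196.97 = 0.04723 mol; n(e⁻) = 3 × 0.04723 = 0.1417 mol
Q = 0.1417 × 96485 / 0.911 = 15010 C
t = 15010 / 3.82 = 3929 s

3930 s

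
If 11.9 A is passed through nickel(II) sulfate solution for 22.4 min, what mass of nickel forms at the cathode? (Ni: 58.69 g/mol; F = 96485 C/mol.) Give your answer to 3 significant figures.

Q = It = 11.9 × 1344 = 15990 C
Moles of electrons = 15990 / 96485 = 0.1657 mol
Ni²⁺ + 2e⁻ → Ni, so n(Ni) = 0.1657 / 2 = 0.08285 mol
m = 0.08285 × 58.69 = 4.86 g

4.86 g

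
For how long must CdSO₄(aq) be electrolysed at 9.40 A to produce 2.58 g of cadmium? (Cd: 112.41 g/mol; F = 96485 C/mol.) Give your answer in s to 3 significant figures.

471 s

n(Cd) = 2.58 / 112.41 = 0.02295 mol
Cd²⁺ + 2e⁻ → Cd, so n(e⁻) = 2 × 0.02295 = 0.04590 mol
Q = 0.04590 × 96485 = 4429 C
t = Q / I = 4429 / 9.40 = 471.2 s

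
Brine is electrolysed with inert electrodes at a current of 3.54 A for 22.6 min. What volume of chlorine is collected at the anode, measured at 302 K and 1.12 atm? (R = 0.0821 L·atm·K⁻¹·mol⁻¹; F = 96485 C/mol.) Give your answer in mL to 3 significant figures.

551 mL

Q = 3.54 A × 1356 s = 4800 C
n(e⁻) = 4800 / 96485 = 0.04975 mol
2Cl⁻ → Cl₂ + 2e⁻, so n(Cl₂) = 0.04975 / 2 = 0.02488 mol
V = nRT/P = 0.02488 × 0.0821 × 302 / 1.12 = 0.5508 L
= 551 mL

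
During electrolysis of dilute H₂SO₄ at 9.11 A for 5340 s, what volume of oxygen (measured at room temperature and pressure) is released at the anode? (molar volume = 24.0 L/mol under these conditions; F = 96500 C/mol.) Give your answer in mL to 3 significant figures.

Charge passed = 9.11 × 5340 = 48650 C
Moles of electrons = 48650 / 96500 = 0.5041 mol
2H₂O → O₂ + 4H⁺ + 4e⁻, so n(O₂) = 0.5041 / 4 = 0.1260 mol
V = 0.1260 × 24.0 = 3.024 L
= 3020 mL

3020 mL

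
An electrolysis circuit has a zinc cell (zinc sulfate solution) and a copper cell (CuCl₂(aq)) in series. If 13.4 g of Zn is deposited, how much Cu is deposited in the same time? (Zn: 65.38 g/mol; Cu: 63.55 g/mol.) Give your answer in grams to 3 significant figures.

13.0 g

n(Zn) = 13.4 / 65.38 = 0.2050 mol
Zn²⁺ + 2e⁻ → Zn, so n(e⁻) = 2 × 0.2050 = 0.4100 mol
Since the cells are in series, n(e⁻) in the Cu cell is also 0.4100 mol.
Cu²⁺ + 2e⁻ → Cu, so n(Cu) = 0.4100 / 2 = 0.2050 mol
m(Cu) = 0.2050 × 63.55 = 13.0 g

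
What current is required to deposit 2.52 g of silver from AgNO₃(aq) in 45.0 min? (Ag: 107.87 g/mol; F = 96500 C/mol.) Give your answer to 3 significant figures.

0.835 A

n(Ag) = 2.52 / 107.87 = 0.02336 mol
Ag⁺ + e⁻ → Ag, so n(e⁻) = 0.02336 mol
Q = 0.02336 × 96500 = 2254 C
I = Q / t = 2254 / 2700 s = 0.835 A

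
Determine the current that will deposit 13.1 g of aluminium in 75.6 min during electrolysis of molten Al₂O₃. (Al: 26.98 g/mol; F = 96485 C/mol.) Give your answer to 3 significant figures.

n(Al) = 13.1 / 26.98 = 0.4855 mol
Al³⁺ + 3e⁻ → Al, so n(e⁻) = 3 × 0.4855 = 1.457 mol
Q = 1.457 × 96485 = 1.406×10^5 C
I = Q / t = 1.406×10^5 / 4536 s = 31.0 A

31.0 A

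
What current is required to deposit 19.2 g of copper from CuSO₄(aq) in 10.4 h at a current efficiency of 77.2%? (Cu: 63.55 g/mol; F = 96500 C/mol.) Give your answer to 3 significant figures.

2.02 A

n(Cu) = 19.2 / 63.55 = 0.3021 mol
Cu²⁺ + 2e⁻ → Cu, so n(e⁻) = 2 × 0.3021 = 0.6042 mol
Q = 0.6042 × 96500 / 0.772 = 75530 C
I = Q / t = 75530 / 37440 s = 2.02 A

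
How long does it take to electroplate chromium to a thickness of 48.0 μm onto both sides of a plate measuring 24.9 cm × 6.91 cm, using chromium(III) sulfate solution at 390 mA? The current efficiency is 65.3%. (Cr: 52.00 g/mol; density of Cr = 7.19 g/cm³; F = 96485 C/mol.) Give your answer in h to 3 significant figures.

72.1 h

Plated area = 2 × 24.9 × 6.91 = 344.1 cm²
Volume = 344.1 × 48.0×10⁻⁴ cm = 1.652 cm³
m(Cr) = 1.652 × 7.19 = 11.88 g
n(Cr) = 11.88 / 52.00 = 0.2285 mol; n(e⁻) = 3 × 0.2285 = 0.6855 mol
Q = 0.6855 × 96485 / 0.653 = 1.013×10^5 C
t = 1.013×10^5 / 0.390 = 2.597×10^5 s = 72.1 h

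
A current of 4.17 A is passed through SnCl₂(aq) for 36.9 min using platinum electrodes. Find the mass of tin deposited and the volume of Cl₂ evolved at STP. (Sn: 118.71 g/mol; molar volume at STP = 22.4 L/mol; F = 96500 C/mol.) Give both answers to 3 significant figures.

Q = 4.17 × 2214 = 9232 C; n(e⁻) = 9232 / 96500 = 0.09567 mol
Cathode: Sn²⁺ + 2e⁻ → Sn → n(Sn) = 0.09567/2 = 0.04784 mol → 5.68 g
Anode: 2Cl⁻ → Cl₂ + 2e⁻ → n(Cl₂) = 0.09567/2 = 0.04784 mol → 1.07 L

5.68 g Sn; 1.07 L Cl₂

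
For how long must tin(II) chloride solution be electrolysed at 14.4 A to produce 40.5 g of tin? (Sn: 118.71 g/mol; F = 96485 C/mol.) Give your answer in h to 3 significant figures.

n(Sn) = 40.5 / 118.71 = 0.3412 mol
Sn²⁺ + 2e⁻ → Sn, so n(e⁻) = 2 × 0.3412 = 0.6824 mol
Q = 0.6824 × 96485 = 65840 C
t = Q / I = 65840 / 14.4 = 4572 s = 1.27 h

1.27 h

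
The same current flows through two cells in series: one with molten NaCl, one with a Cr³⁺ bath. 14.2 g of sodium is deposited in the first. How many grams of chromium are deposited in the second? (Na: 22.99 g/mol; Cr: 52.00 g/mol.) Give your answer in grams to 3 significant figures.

n(Na) = 14.2 / 22.99 = 0.6177 mol
Na⁺ + e⁻ → Na, so n(e⁻) = 0.6177 mol
Since the cells are in series, n(e⁻) in the Cr cell is also 0.6177 mol.
Cr³⁺ + 3e⁻ → Cr, so n(Cr) = 0.6177 / 3 = 0.2059 mol
m(Cr) = 0.2059 × 52.00 = 10.7 g

10.7 g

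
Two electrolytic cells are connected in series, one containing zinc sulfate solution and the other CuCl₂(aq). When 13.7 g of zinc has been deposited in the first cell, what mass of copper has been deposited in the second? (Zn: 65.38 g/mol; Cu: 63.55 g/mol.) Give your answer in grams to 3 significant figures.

n(Zn) = 13.7 / 65.38 = 0.2095 mol
Zn²⁺ + 2e⁻ → Zn, so n(e⁻) = 2 × 0.2095 = 0.4190 mol
Since the cells are in series, n(e⁻) in the Cu cell is also 0.4190 mol.
Cu²⁺ + 2e⁻ → Cu, so n(Cu) = 0.4190 / 2 = 0.2095 mol
m(Cu) = 0.2095 × 63.55 = 13.3 g

13.3 g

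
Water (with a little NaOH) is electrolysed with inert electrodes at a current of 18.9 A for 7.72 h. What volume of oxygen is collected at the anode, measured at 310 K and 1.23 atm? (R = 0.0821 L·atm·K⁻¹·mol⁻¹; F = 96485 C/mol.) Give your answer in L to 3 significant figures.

28.2 L

Q = It = 18.9 × 27792 = 5.253×10^5 C
n(e⁻) = 5.253×10^5 / 96485 = 5.444 mol
2H₂O → O₂ + 4H⁺ + 4e⁻, so n(O₂) = 5.444 / 4 = 1.361 mol
V = nRT/P = 1.361 × 0.0821 × 310 / 1.23 = 28.16 L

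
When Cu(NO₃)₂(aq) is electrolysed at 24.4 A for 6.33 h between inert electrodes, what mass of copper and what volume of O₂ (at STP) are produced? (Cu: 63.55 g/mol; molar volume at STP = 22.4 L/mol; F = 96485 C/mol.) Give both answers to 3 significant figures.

Q = 24.4 × 22788 = 5.560×10^5 C; n(e⁻) = 5.560×10^5 / 96485 = 5.763 mol
Cathode: Cu²⁺ + 2e⁻ → Cu → n(Cu) = 5.763/2 = 2.882 mol → 183 g
Anode: 2H₂O → O₂ + 4H⁺ + 4e⁻ → n(O₂) = 5.763/4 = 1.441 mol → 32.3 L

183 g Cu; 32.3 L O₂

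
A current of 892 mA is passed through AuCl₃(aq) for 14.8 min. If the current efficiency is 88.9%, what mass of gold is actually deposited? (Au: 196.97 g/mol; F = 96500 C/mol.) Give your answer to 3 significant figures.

0.479 g

Q = 0.892 × 888 = 792.1 C
n(e⁻) = 792.1 / 96500 = 0.008208 mol
Au³⁺ + 3e⁻ → Au, so theoretical m(Au) = 0.002736 × 196.97 = 0.5389 g
Actual mass = 88.9% × 0.5389 = 0.479 g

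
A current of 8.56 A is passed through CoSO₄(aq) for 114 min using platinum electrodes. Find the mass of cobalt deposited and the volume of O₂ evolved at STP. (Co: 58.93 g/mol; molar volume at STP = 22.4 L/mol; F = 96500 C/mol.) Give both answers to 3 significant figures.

Q = 8.56 × 6840 = 58550 C; n(e⁻) = 58550 / 96500 = 0.6067 mol
Cathode: Co²⁺ + 2e⁻ → Co → n(Co) = 0.6067/2 = 0.3034 mol → 17.9 g
Anode: 2H₂O → O₂ + 4H⁺ + 4e⁻ → n(O₂) = 0.6067/4 = 0.1517 mol → 3.40 L

17.9 g Co; 3.40 L O₂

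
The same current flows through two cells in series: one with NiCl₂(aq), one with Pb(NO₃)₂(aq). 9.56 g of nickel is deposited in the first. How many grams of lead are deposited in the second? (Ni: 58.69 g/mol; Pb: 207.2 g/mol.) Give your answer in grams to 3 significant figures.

n(Ni) = 9.56 / 58.69 = 0.1629 mol
Ni²⁺ + 2e⁻ → Ni, so n(e⁻) = 2 × 0.1629 = 0.3258 mol
The cells are in series, so the same charge (and hence the same n(e⁻) = 0.3258 mol) passes through both.
Pb²⁺ + 2e⁻ → Pb, so n(Pb) = 0.3258 / 2 = 0.1629 mol
m(Pb) = 0.1629 × 207.2 = 33.8 g

33.8 g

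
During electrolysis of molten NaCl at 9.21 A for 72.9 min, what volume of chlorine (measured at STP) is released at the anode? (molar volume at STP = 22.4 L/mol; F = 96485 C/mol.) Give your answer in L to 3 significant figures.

Charge passed = 9.21 × 4374 = 40280 C
n(e⁻) = 40280 / 96485 = 0.4175 mol
2Cl⁻ → Cl₂ + 2e⁻, so n(Cl₂) = 0.4175 / 2 = 0.2088 mol
V = 0.2088 × 22.4 = 4.677 L

4.68 L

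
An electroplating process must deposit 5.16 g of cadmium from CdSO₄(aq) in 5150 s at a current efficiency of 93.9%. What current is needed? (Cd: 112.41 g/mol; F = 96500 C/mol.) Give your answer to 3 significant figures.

1.83 A

n(Cd) = 5.16 / 112.41 = 0.04590 mol
Cd²⁺ + 2e⁻ → Cd, so n(e⁻) = 2 × 0.04590 = 0.09180 mol
Q = 0.09180 × 96500 / 0.939 = 9434 C
I = Q / t = 9434 / 5150 s = 1.83 A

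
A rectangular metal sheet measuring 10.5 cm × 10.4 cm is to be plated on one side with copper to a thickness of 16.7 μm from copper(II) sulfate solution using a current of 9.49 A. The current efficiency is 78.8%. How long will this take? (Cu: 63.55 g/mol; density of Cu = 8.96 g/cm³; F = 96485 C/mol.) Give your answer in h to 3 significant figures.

Plated area = 10.5 × 10.4 = 109.2 cm²
Volume = 109.2 × 16.7×10⁻⁴ cm = 0.1824 cm³
m(Cu) = 0.1824 × 8.96 = 1.634 g
n(Cu) = 1.634 / 63.55 = 0.02571 mol; n(e⁻) = 2 × 0.02571 = 0.05142 mol
Q = 0.05142 × 96485 / 0.788 = 6296 C
t = 6296 / 9.49 = 663.4 s = 0.184 h

0.184 h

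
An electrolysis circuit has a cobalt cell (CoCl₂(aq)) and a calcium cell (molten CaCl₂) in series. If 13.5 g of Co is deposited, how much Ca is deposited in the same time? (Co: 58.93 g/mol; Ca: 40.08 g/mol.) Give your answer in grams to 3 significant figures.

9.18 g

n(Co) = 13.5 / 58.93 = 0.2291 mol
Co²⁺ + 2e⁻ → Co, so n(e⁻) = 2 × 0.2291 = 0.4582 mol
In series, the same 0.4582 mol of electrons flows through the second cell.
Ca²⁺ + 2e⁻ → Ca, so n(Ca) = 0.4582 / 2 = 0.2291 mol
m(Ca) = 0.2291 × 40.08 = 9.18 g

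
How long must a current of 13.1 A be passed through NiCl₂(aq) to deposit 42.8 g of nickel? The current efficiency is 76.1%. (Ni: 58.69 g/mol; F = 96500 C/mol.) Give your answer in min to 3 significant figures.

235 min

n(Ni) = 42.8 / 58.69 = 0.7293 mol
Ni²⁺ + 2e⁻ → Ni, so n(e⁻) = 2 × 0.7293 = 1.459 mol
Q = 1.459 × 96500 / 0.761 = 1.850×10^5 C
t = Q / I = 1.850×10^5 / 13.1 = 14120 s = 235 min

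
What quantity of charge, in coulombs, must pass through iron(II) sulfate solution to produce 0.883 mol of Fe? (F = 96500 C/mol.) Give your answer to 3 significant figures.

Fe²⁺ + 2e⁻ → Fe, so n(e⁻) = 2 × 0.883 = 1.766 mol
Q = 1.766 × 96500 = 1.704×10^5 C

1.70×10^5 C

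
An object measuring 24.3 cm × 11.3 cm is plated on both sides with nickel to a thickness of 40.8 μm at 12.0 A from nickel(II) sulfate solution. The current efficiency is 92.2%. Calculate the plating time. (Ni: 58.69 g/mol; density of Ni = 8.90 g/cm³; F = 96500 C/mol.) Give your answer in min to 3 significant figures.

Plated area = 2 × 24.3 × 11.3 = 549.2 cm²
Volume = 549.2 × 40.8×10⁻⁴ cm = 2.241 cm³
m(Ni) = 2.241 × 8.90 = 19.94 g
n(Ni) = 19.94 / 58.69 = 0.3398 mol; n(e⁻) = 2 × 0.3398 = 0.6796 mol
Q = 0.6796 × 96500 / 0.922 = 71130 C
t = 71130 / 12.0 = 5928 s = 98.8 min

98.8 min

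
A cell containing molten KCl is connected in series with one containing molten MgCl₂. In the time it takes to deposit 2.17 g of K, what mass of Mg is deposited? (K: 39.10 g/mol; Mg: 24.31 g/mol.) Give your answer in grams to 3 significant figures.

n(K) = 2.17 / 39.10 = 0.05550 mol
K⁺ + e⁻ → K, so n(e⁻) = 0.05550 mol
Since the cells are in series, n(e⁻) in the Mg cell is also 0.05550 mol.
Mg²⁺ + 2e⁻ → Mg, so n(Mg) = 0.05550 / 2 = 0.02775 mol
m(Mg) = 0.02775 × 24.31 = 0.675 g

0.675 g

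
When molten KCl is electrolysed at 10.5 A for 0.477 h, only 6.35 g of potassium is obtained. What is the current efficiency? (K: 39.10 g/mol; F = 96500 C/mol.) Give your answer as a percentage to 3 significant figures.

Q = 10.5 × 1717.2 = 18030 C
n(e⁻) = 18030 / 96500 = 0.1868 mol
K⁺ + e⁻ → K, so theoretical n(K) = 0.1868 mol → 7.304 g
Efficiency = 6.35 / 7.304 = 0.8694 = 86.9%

86.9%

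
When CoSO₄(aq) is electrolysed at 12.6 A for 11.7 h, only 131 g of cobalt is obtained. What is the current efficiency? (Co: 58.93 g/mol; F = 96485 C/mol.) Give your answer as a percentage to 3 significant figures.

80.8%

Q = 12.6 × 42120 = 5.307×10^5 C
n(e⁻) = 5.307×10^5 / 96485 = 5.500 mol
Co²⁺ + 2e⁻ → Co, so theoretical n(Co) = 2.750 mol → 162.1 g
Efficiency = 131 / 162.1 = 0.8081 = 80.8%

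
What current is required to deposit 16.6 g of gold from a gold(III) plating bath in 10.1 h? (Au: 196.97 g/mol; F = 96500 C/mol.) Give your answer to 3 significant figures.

0.671 A

n(Au) = 16.6 / 196.97 = 0.08428 mol
Au³⁺ + 3e⁻ → Au, so n(e⁻) = 3 × 0.08428 = 0.2528 mol
Q = 0.2528 × 96500 = 24400 C
I = Q / t = 24400 / 36360 s = 0.671 A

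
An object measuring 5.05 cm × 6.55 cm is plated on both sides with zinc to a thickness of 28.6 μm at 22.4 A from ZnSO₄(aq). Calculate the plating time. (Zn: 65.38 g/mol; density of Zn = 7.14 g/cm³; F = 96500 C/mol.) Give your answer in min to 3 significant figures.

Plated area = 2 × 5.05 × 6.55 = 66.16 cm²
Volume = 66.16 × 28.6×10⁻⁴ cm = 0.1892 cm³
m(Zn) = 0.1892 × 7.14 = 1.351 g
n(Zn) = 1.351 / 65.38 = 0.02066 mol; n(e⁻) = 2 × 0.02066 = 0.04132 mol
Q = 0.04132 × 96500 = 3987 C
t = 3987 / 22.4 = 178.0 s = 2.97 min

2.97 min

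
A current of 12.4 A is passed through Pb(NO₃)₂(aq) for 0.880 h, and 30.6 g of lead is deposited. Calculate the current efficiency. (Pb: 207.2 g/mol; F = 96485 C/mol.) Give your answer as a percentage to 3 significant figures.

72.5%

Q = 12.4 × 3168 = 39280 C
n(e⁻) = 39280 / 96485 = 0.4071 mol
Pb²⁺ + 2e⁻ → Pb, so theoretical n(Pb) = 0.2036 mol → 42.19 g
Efficiency = 30.6 / 42.19 = 0.7253 = 72.5%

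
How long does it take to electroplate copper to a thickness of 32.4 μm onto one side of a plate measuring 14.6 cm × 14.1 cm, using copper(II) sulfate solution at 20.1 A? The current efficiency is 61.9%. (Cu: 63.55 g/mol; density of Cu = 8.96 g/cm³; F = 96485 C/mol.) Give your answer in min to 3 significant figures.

24.3 min

Plated area = 14.6 × 14.1 = 205.9 cm²
Volume = 205.9 × 32.4×10⁻⁴ cm = 0.6671 cm³
m(Cu) = 0.6671 × 8.96 = 5.977 g
n(Cu) = 5.977 / 63.55 = 0.09405 mol; n(e⁻) = 2 × 0.09405 = 0.1881 mol
Q = 0.1881 × 96485 / 0.619 = 29320 C
t = 29320 / 20.1 = 1459 s = 24.3 min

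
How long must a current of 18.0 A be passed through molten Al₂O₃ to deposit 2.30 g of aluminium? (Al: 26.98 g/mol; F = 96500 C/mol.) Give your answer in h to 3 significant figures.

n(Al) = 2.30 / 26.98 = 0.08525 mol
Al³⁺ + 3e⁻ → Al, so n(e⁻) = 3 × 0.08525 = 0.2558 mol
Q = 0.2558 × 96500 = 24680 C
t = Q / I = 24680 / 18.0 = 1371 s = 0.381 h

0.381 h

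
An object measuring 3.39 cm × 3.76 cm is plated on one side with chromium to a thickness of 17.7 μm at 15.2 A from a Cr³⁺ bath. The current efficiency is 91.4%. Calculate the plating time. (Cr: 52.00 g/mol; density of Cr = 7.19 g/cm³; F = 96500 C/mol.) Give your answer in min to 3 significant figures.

Plated area = 3.39 × 3.76 = 12.75 cm²
Volume = 12.75 × 17.7×10⁻⁴ cm = 0.02257 cm³
m(Cr) = 0.02257 × 7.19 = 0.1623 g
n(Cr) = 0.1623 / 52.00 = 0.003121 mol; n(e⁻) = 3 × 0.003121 = 0.009363 mol
Q = 0.009363 × 96500 / 0.914 = 988.5 C
t = 988.5 / 15.2 = 65.03 s = 1.08 min

1.08 min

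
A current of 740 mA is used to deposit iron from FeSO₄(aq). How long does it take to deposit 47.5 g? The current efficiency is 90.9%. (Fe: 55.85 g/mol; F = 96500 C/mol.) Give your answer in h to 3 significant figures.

n(Fe) = 47.5 / 55.85 = 0.8505 mol
Fe²⁺ + 2e⁻ → Fe, so n(e⁻) = 2 × 0.8505 = 1.701 mol
Q = 1.701 × 96500 / 0.909 = 1.806×10^5 C
t = Q / I = 1.806×10^5 / 0.740 = 2.441×10^5 s = 67.8 h

67.8 h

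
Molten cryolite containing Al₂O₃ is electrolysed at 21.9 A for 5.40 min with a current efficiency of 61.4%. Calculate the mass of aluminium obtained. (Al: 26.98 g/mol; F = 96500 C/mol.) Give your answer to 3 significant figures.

Q = 21.9 × 324 = 7096 C
n(e⁻) = 7096 / 96500 = 0.07353 mol
Al³⁺ + 3e⁻ → Al, so theoretical m(Al) = 0.02451 × 26.98 = 0.6613 g
Actual mass = 61.4% × 0.6613 = 0.406 g

0.406 g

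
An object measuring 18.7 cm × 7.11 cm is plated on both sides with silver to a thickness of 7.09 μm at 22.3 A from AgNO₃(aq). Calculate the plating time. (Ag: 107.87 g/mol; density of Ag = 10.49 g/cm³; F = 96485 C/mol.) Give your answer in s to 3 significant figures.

Plated area = 2 × 18.7 × 7.11 = 265.9 cm²
Volume = 265.9 × 7.09×10⁻⁴ cm = 0.1885 cm³
m(Ag) = 0.1885 × 10.49 = 1.977 g
n(Ag) = 1.977 / 107.87 = 0.01833 mol; n(e⁻) = 0.01833 mol
Q = 0.01833 × 96485 = 1769 C
t = 1769 / 22.3 = 79.33 s

79.3 s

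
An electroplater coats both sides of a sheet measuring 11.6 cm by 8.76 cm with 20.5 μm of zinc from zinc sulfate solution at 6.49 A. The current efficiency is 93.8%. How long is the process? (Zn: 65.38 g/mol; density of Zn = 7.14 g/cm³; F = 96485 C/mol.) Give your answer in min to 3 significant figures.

Plated area = 2 × 11.6 × 8.76 = 203.2 cm²
Volume = 203.2 × 20.5×10⁻⁴ cm = 0.4166 cm³
m(Zn) = 0.4166 × 7.14 = 2.975 g
n(Zn) = 2.975 / 65.38 = 0.04550 mol; n(e⁻) = 2 × 0.04550 = 0.09100 mol
Q = 0.09100 × 96485 / 0.938 = 9360 C
t = 9360 / 6.49 = 1442 s = 24.0 min

24.0 min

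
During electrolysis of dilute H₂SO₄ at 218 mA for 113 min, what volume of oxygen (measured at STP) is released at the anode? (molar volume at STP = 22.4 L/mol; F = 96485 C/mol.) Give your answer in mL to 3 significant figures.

85.8 mL

Q = 0.218 A × 6780 s = 1478 C
n(e⁻) = Q/F = 1478/96485 = 0.01532 mol
2H₂O → O₂ + 4H⁺ + 4e⁻, so n(O₂) = 0.01532 / 4 = 0.003830 mol
V = 0.003830 × 22.4 = 0.08579 L
= 85.8 mL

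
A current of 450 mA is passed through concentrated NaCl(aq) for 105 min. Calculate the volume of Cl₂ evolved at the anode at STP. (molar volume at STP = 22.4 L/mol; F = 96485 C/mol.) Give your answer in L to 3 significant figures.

Q = 0.450 A × 6300 s = 2835 C
Moles of electrons = 2835 / 96485 = 0.02938 mol
2Cl⁻ → Cl₂ + 2e⁻, so n(Cl₂) = 0.02938 / 2 = 0.01469 mol
V = 0.01469 × 22.4 = 0.3291 L

0.329 L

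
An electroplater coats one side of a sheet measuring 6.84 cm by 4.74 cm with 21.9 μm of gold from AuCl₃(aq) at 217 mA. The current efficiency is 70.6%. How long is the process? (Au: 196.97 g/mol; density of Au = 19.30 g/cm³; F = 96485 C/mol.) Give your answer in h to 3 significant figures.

3.65 h

Plated area = 6.84 × 4.74 = 32.42 cm²
Volume = 32.42 × 21.9×10⁻⁴ cm = 0.07100 cm³
m(Au) = 0.07100 × 19.30 = 1.370 g
n(Au) = 1.370 / 196.97 = 0.006955 mol; n(e⁻) = 3 × 0.006955 = 0.02087 mol
Q = 0.02087 × 96485 / 0.706 = 2852 C
t = 2852 / 0.217 = 13140 s = 3.65 h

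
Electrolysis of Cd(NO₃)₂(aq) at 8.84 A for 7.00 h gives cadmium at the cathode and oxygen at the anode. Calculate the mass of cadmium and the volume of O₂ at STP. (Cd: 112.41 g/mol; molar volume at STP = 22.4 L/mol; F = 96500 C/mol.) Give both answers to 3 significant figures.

130 g Cd; 12.9 L O₂

Q = 8.84 × 25200 = 2.228×10^5 C; n(e⁻) = 2.228×10^5 / 96500 = 2.309 mol
Cathode: Cd²⁺ + 2e⁻ → Cd → n(Cd) = 2.309/2 = 1.155 mol → 130 g
Anode: 2H₂O → O₂ + 4H⁺ + 4e⁻ → n(O₂) = 2.309/4 = 0.5773 mol → 12.9 L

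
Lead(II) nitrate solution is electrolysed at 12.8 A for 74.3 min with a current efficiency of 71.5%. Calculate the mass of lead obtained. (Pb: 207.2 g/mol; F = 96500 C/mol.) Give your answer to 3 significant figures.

Q = 12.8 × 4458 = 57060 C
n(e⁻) = 57060 / 96500 = 0.5913 mol
Pb²⁺ + 2e⁻ → Pb, so theoretical m(Pb) = 0.2957 × 207.2 = 61.27 g
Actual mass = 71.5% × 61.27 = 43.8 g

43.8 g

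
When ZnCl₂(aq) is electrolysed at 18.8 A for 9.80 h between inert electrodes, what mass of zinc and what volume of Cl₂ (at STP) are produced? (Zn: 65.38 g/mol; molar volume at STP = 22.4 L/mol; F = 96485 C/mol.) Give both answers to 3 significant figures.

225 g Zn; 77.0 L Cl₂

Q = 18.8 × 35280 = 6.633×10^5 C; n(e⁻) = 6.633×10^5 / 96485 = 6.875 mol
Cathode: Zn²⁺ + 2e⁻ → Zn → n(Zn) = 6.875/2 = 3.438 mol → 225 g
Anode: 2Cl⁻ → Cl₂ + 2e⁻ → n(Cl₂) = 6.875/2 = 3.438 mol → 77.0 L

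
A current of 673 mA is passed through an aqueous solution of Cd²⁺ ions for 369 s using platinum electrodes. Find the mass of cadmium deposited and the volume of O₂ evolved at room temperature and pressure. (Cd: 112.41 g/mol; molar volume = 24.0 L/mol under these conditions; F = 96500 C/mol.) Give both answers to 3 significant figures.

Q = 0.673 × 369 = 248.3 C; n(e⁻) = 248.3 / 96500 = 0.002573 mol
Cathode: Cd²⁺ + 2e⁻ → Cd → n(Cd) = 0.002573/2 = 0.001287 mol → 0.145 g
Anode: 2H₂O → O₂ + 4H⁺ + 4e⁻ → n(O₂) = 0.002573/4 = 6.433×10^-4 mol → 0.0154 L

0.145 g Cd; 0.0154 L O₂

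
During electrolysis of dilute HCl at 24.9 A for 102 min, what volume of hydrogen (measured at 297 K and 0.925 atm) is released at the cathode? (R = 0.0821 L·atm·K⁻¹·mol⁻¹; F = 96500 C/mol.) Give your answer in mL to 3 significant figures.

20800 mL

Q = It = 24.9 × 6120 = 1.524×10^5 C
n(e⁻) = 1.524×10^5 / 96500 = 1.579 mol
2H⁺ + 2e⁻ → H₂, so n(H₂) = 1.579 / 2 = 0.7895 mol
V = nRT/P = 0.7895 × 0.0821 × 297 / 0.925 = 20.81 L
= 20800 mL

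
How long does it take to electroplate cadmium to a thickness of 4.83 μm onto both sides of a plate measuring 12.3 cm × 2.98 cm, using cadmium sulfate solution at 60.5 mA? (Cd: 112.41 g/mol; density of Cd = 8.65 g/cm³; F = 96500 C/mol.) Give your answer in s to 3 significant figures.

8690 s

Plated area = 2 × 12.3 × 2.98 = 73.31 cm²
Volume = 73.31 × 4.83×10⁻⁴ cm = 0.03541 cm³
m(Cd) = 0.03541 × 8.65 = 0.3063 g
n(Cd) = 0.3063 / 112.41 = 0.002725 mol; n(e⁻) = 2 × 0.002725 = 0.005450 mol
Q = 0.005450 × 96500 = 525.9 C
t = 525.9 / 0.0605 = 8693 s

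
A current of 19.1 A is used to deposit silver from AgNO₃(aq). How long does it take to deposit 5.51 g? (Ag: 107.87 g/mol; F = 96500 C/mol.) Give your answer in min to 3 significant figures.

n(Ag) = 5.51 / 107.87 = 0.05108 mol
Ag⁺ + e⁻ → Ag, so n(e⁻) = 0.05108 mol
Q = 0.05108 × 96500 = 4929 C
t = Q / I = 4929 / 19.1 = 258.1 s = 4.30 min

4.30 min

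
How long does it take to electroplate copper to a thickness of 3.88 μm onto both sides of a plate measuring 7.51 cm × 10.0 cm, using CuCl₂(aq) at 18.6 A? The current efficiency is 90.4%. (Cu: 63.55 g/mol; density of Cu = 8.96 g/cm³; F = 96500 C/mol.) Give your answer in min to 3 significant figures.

1.57 min

Plated area = 2 × 7.51 × 10.0 = 150.2 cm²
Volume = 150.2 × 3.88×10⁻⁴ cm = 0.05828 cm³
m(Cu) = 0.05828 × 8.96 = 0.5222 g
n(Cu) = 0.5222 / 63.55 = 0.008217 mol; n(e⁻) = 2 × 0.008217 = 0.01643 mol
Q = 0.01643 × 96500 / 0.904 = 1754 C
t = 1754 / 18.6 = 94.30 s = 1.57 min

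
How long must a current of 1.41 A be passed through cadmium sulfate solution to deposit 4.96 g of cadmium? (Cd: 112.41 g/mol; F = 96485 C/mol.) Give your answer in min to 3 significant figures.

n(Cd) = 4.96 / 112.41 = 0.04412 mol
Cd²⁺ + 2e⁻ → Cd, so n(e⁻) = 2 × 0.04412 = 0.08824 mol
Q = 0.08824 × 96485 = 8514 C
t = Q / I = 8514 / 1.41 = 6038 s = 101 min

101 min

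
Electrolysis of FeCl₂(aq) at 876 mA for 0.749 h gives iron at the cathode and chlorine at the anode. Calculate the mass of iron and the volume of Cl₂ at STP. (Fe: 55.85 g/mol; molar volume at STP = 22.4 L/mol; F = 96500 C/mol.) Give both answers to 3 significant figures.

0.684 g Fe; 0.274 L Cl₂

Q = 0.876 × 2696.4 = 2362 C; n(e⁻) = 2362 / 96500 = 0.02448 mol
Cathode: Fe²⁺ + 2e⁻ → Fe → n(Fe) = 0.02448/2 = 0.01224 mol → 0.684 g
Anode: 2Cl⁻ → Cl₂ + 2e⁻ → n(Cl₂) = 0.02448/2 = 0.01224 mol → 0.274 L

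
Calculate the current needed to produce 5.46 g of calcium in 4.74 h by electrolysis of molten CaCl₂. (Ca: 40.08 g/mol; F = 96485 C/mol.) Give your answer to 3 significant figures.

n(Ca) = 5.46 / 40.08 = 0.1362 mol
Ca²⁺ + 2e⁻ → Ca, so n(e⁻) = 2 × 0.1362 = 0.2724 mol
Q = 0.2724 × 96485 = 26280 C
I = Q / t = 26280 / 17064 s = 1.54 A

1.54 A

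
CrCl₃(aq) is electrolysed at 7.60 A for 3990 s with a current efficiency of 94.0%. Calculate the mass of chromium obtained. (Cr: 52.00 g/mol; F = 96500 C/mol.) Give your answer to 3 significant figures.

5.12 g

Q = 7.60 × 3990 = 30320 C
n(e⁻) = 30320 / 96500 = 0.3142 mol
Cr³⁺ + 3e⁻ → Cr, so theoretical m(Cr) = 0.1047 × 52.00 = 5.444 g
Actual mass = 94.0% × 5.444 = 5.12 g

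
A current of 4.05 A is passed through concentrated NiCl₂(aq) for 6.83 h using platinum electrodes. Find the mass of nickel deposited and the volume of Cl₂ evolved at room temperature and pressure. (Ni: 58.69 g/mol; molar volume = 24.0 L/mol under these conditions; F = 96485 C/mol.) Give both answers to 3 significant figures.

Q = 4.05 × 24588 = 99580 C; n(e⁻) = 99580 / 96485 = 1.032 mol
Cathode: Ni²⁺ + 2e⁻ → Ni → n(Ni) = 1.032/2 = 0.5160 mol → 30.3 g
Anode: 2Cl⁻ → Cl₂ + 2e⁻ → n(Cl₂) = 1.032/2 = 0.5160 mol → 12.4 L

30.3 g Ni; 12.4 L Cl₂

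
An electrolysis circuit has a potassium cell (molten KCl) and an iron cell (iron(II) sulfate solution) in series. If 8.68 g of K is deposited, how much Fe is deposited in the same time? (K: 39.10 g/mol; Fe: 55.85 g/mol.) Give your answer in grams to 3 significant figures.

6.20 g

n(K) = 8.68 / 39.10 = 0.2220 mol
K⁺ + e⁻ → K, so n(e⁻) = 0.2220 mol
Since the cells are in series, n(e⁻) in the Fe cell is also 0.2220 mol.
Fe²⁺ + 2e⁻ → Fe, so n(Fe) = 0.2220 / 2 = 0.1110 mol
m(Fe) = 0.1110 × 55.85 = 6.20 g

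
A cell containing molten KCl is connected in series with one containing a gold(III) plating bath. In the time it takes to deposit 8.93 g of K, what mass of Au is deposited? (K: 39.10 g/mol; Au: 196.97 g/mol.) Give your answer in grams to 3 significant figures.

n(K) = 8.93 / 39.10 = 0.2284 mol
K⁺ + e⁻ → K, so n(e⁻) = 0.2284 mol
Same current for the same time ⇒ same n(e⁻) = 0.2284 mol in both cells.
Au³⁺ + 3e⁻ → Au, so n(Au) = 0.2284 / 3 = 0.07613 mol
m(Au) = 0.07613 × 196.97 = 15.0 g

15.0 g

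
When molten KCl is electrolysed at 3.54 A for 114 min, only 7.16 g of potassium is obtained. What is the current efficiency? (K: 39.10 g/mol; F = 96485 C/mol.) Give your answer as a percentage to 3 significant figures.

73.0%

Q = 3.54 × 6840 = 24210 C
n(e⁻) = 24210 / 96485 = 0.2509 mol
K⁺ + e⁻ → K, so theoretical n(K) = 0.2509 mol → 9.810 g
Efficiency = 7.16 / 9.810 = 0.7299 = 73.0%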